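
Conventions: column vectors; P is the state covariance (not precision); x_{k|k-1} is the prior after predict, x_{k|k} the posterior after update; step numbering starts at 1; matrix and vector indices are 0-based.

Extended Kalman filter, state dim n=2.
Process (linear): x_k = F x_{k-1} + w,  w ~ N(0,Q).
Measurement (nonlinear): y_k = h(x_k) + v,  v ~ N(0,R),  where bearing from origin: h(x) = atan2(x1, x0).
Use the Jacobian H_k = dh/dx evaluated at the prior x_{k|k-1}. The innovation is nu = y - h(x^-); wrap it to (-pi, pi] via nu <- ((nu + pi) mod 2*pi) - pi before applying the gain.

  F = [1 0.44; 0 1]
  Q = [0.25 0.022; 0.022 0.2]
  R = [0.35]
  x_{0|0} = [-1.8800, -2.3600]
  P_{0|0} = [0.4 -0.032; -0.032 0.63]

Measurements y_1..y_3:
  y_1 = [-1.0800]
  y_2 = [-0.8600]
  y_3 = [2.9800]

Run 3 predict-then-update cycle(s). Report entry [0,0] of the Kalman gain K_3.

K[0,0] = 0.1562

step 1: x^-=[-2.9184, -2.3600]  P^-=[0.7438 0.2672; 0.2672 0.8300]  H_jac=[0.1675 -0.2072]  S=[0.3880]  K=[0.1785; -0.3278]  nu=[1.3816]  x^+=[-2.6718, -2.8130]  P^+=[0.7314 0.2899; 0.2899 0.7883]
step 2: x^-=[-3.9095, -2.8130]  P^-=[1.3892 0.6588; 0.6588 0.9883]  H_jac=[0.1213 -0.1685]  S=[0.3716]  K=[0.1546; -0.2333]  nu=[1.6579]  x^+=[-3.6532, -3.1997]  P^+=[1.3803 0.6722; 0.6722 0.9681]
step 3: x^-=[-5.0611, -3.1997]  P^-=[2.4092 1.1201; 1.1201 1.1681]  H_jac=[0.0892 -0.1412]  S=[0.3642]  K=[0.1562; -0.1782]  nu=[-0.7254]  x^+=[-5.1744, -3.0704]  P^+=[2.4003 1.1303; 1.1303 1.1565]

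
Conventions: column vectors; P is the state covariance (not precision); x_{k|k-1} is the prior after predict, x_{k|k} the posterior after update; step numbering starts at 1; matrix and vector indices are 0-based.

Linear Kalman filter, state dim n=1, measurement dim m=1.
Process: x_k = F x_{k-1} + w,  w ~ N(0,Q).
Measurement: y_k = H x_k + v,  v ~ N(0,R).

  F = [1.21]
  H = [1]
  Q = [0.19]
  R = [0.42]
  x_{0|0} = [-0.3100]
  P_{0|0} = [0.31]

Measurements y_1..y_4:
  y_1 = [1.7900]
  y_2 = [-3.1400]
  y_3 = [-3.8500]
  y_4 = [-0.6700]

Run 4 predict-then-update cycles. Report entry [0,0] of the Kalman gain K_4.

K[0,0] = 0.5609

step 1: x^-=[-0.3751]  P^-=[0.6439]  S=[1.0639]  K=[0.6052]  nu=[2.1651]  x^+=[0.9353]  P^+=[0.2542]
step 2: x^-=[1.1317]  P^-=[0.5622]  S=[0.9822]  K=[0.5724]  nu=[-4.2717]  x^+=[-1.3133]  P^+=[0.2404]
step 3: x^-=[-1.5891]  P^-=[0.5420]  S=[0.9620]  K=[0.5634]  nu=[-2.2609]  x^+=[-2.8629]  P^+=[0.2366]
step 4: x^-=[-3.4641]  P^-=[0.5364]  S=[0.9564]  K=[0.5609]  nu=[2.7941]  x^+=[-1.8970]  P^+=[0.2356]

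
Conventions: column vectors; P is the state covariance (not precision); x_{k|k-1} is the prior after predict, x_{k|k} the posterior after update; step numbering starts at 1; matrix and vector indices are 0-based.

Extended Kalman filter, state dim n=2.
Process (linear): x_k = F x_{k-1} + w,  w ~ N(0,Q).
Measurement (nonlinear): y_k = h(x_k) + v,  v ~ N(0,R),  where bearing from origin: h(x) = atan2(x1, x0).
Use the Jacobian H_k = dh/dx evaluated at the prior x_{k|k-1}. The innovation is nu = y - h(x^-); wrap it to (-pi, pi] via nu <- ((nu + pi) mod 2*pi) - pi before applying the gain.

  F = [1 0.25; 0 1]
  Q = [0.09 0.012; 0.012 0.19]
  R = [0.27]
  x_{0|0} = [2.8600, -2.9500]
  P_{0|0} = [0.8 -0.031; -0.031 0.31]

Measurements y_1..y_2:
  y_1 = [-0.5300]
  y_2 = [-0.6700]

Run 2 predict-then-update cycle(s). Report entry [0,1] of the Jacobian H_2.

H_jac[0,1] = 0.1548

step 1: x^-=[2.1225, -2.9500]  P^-=[0.8939 0.0585; 0.0585 0.5000]  H_jac=[0.2234 0.1607]  S=[0.3317]  K=[0.6302; 0.2816]  nu=[0.4171]  x^+=[2.3854, -2.8325]  P^+=[0.7621 -0.0004; -0.0004 0.4737]
step 2: x^-=[1.6772, -2.8325]  P^-=[0.8815 0.1300; 0.1300 0.6637]  H_jac=[0.2614 0.1548]  S=[0.3567]  K=[0.7025; 0.3833]  nu=[0.3662]  x^+=[1.9345, -2.6922]  P^+=[0.7055 0.0340; 0.0340 0.6113]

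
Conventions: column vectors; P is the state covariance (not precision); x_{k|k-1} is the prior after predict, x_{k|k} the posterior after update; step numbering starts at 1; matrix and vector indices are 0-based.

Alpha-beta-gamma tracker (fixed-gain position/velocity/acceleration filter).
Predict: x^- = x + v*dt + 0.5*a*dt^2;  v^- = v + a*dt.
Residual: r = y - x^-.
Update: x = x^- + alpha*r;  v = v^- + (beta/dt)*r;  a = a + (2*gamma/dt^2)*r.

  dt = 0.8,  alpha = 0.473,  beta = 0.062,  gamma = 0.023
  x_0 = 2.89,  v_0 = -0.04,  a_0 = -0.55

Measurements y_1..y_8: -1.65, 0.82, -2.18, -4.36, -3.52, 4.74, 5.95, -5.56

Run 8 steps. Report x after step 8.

x_post = -2.9877

step 1: x_pred=2.6820  r=-4.3320  x^+=0.6330  v^+=-0.8157  a^+=-0.8614
step 2: x_pred=-0.2953  r=1.1153  x^+=0.2323  v^+=-1.4184  a^+=-0.7812
step 3: x_pred=-1.1524  r=-1.0276  x^+=-1.6385  v^+=-2.1230  a^+=-0.8551
step 4: x_pred=-3.6105  r=-0.7495  x^+=-3.9650  v^+=-2.8651  a^+=-0.9089
step 5: x_pred=-6.5480  r=3.0280  x^+=-5.1157  v^+=-3.3576  a^+=-0.6913
step 6: x_pred=-8.0230  r=12.7630  x^+=-1.9861  v^+=-2.9215  a^+=0.2260
step 7: x_pred=-4.2510  r=10.2010  x^+=0.5741  v^+=-1.9501  a^+=0.9592
step 8: x_pred=-0.6790  r=-4.8810  x^+=-2.9877  v^+=-1.5610  a^+=0.6084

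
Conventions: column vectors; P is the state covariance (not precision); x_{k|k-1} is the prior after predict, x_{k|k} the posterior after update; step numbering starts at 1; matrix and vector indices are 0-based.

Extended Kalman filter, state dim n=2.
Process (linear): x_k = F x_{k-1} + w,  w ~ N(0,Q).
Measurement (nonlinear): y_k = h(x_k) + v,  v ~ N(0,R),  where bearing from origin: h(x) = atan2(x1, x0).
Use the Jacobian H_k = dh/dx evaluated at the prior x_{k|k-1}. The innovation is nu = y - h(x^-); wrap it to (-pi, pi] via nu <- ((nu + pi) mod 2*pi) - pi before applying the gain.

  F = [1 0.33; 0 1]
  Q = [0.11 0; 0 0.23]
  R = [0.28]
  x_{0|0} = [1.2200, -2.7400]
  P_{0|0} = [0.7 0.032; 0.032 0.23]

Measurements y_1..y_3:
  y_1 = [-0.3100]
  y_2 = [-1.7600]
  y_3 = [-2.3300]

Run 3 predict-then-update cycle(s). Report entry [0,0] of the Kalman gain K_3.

step 1: x^-=[0.3158, -2.7400]  P^-=[0.8562 0.1079; 0.1079 0.4600]  H_jac=[0.3602 0.0415]  S=[0.3951]  K=[0.7919; 0.1467]  nu=[1.1460]  x^+=[1.2233, -2.5719]  P^+=[0.6084 0.0620; 0.0620 0.4515]
step 2: x^-=[0.3746, -2.5719]  P^-=[0.8085 0.2110; 0.2110 0.6815]  H_jac=[0.3807 0.0555]  S=[0.4082]  K=[0.7828; 0.2894]  nu=[-0.3338]  x^+=[0.1133, -2.6685]  P^+=[0.5584 0.1185; 0.1185 0.6473]
step 3: x^-=[-0.7673, -2.6685]  P^-=[0.8171 0.3321; 0.3321 0.8773]  H_jac=[0.3461 -0.0995]  S=[0.3637]  K=[0.6867; 0.0760]  nu=[-0.4792]  x^+=[-1.0964, -2.7049]  P^+=[0.6456 0.3132; 0.3132 0.8752]

K[0,0] = 0.6867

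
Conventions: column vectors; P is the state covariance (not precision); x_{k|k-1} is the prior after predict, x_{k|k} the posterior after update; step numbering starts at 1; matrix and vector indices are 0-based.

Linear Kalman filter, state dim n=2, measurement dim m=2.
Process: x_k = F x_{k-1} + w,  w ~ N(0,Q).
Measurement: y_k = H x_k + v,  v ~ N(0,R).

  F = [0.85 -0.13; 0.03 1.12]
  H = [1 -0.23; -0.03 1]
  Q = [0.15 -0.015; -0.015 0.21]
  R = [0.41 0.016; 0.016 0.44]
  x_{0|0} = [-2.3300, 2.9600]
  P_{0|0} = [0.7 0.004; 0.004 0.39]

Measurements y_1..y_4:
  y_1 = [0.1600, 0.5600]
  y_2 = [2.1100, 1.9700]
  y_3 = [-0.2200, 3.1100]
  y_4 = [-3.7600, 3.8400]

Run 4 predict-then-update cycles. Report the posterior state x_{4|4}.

x_post = [-1.1964, 3.6303]

step 1: x^-=[-2.3653, 3.2453]  P^-=[0.6615 -0.0501; -0.0501 0.7001]  S=[1.1316 -0.2154; -0.2154 1.1437]  K=[0.6048 0.0527; -0.0725 0.5998]  nu=[3.2717, -2.7563]  x^+=[-0.5319, 1.3550]  P^+=[0.2581 0.0406; 0.0406 0.2640]
step 2: x^-=[-0.6282, 1.5016]  P^-=[0.3320 -0.0084; -0.0084 0.5441]  S=[0.7746 -0.1275; -0.1275 0.9849]  K=[0.4373 0.0380; -0.0831 0.5419]  nu=[3.0836, 0.4495]  x^+=[0.7374, 1.4889]  P^+=[0.1867 0.0293; 0.0293 0.2380]
step 3: x^-=[0.4332, 1.6897]  P^-=[0.2824 -0.0171; -0.0171 0.5107]  S=[0.7273 -0.1271; -0.1271 0.9520]  K=[0.3983 0.0263; -0.0933 0.5245]  nu=[-0.2646, 1.4333]  x^+=[0.3656, 2.4662]  P^+=[0.1690 0.0230; 0.0230 0.2300]
step 4: x^-=[-0.0098, 2.7731]  P^-=[0.2709 -0.0223; -0.0223 0.5002]  S=[0.7177 -0.1297; -0.1297 0.9418]  K=[0.3885 0.0211; -0.0978 0.5184]  nu=[-3.1123, 1.0666]  x^+=[-1.1964, 3.6303]  P^+=[0.1643 0.0204; 0.0204 0.2271]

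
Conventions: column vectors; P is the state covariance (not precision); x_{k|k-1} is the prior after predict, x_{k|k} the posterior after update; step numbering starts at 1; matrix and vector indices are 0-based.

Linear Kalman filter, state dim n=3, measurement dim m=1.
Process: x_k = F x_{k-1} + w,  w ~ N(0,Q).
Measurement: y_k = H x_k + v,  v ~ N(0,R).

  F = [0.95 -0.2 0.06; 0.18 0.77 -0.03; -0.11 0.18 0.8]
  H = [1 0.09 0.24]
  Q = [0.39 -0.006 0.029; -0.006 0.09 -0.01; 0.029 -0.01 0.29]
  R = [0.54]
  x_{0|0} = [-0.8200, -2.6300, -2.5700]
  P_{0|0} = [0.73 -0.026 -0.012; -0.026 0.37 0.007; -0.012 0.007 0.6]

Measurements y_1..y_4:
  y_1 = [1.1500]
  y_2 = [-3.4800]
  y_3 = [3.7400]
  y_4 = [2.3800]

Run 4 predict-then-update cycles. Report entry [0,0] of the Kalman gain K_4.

K[0,0] = 0.5405

step 1: x^-=[-0.4072, -2.0956, -2.4392]  P^-=[1.0741 0.0433 -0.0469; 0.0433 0.3262 0.0163; -0.0469 0.0163 0.7000]  S=[1.6431]  K=[0.6493; 0.0466; 0.0746]  nu=[2.3312]  x^+=[1.1063, -1.9870, -2.2653]  P^+=[0.3815 -0.0064 -0.1265; -0.0064 0.3226 0.0106; -0.1265 0.0106 0.6908]
step 2: x^-=[1.3125, -1.2629, -2.2916]  P^-=[0.7375 0.0066 -0.0874; 0.0066 0.2933 -0.0013; -0.0874 -0.0013 0.7728]  S=[1.2836]  K=[0.5587; 0.0255; 0.0763]  nu=[-4.1289]  x^+=[-0.9942, -1.3682, -2.6066]  P^+=[0.3369 -0.0117 -0.1421; -0.0117 0.2925 -0.0038; -0.1421 -0.0038 0.7653]
step 3: x^-=[-0.8273, -1.1543, -2.2222]  P^-=[0.6968 -0.0006 -0.0888; -0.0006 0.2735 -0.0171; -0.0888 -0.0171 0.8177]  S=[1.2426]  K=[0.5435; 0.0160; 0.0853]  nu=[5.2045]  x^+=[2.0016, -1.0709, -1.7785]  P^+=[0.3297 -0.0114 -0.1464; -0.0114 0.2732 -0.0188; -0.1464 -0.0188 0.8087]
step 4: x^-=[2.0090, -0.4110, -1.8357]  P^-=[0.6895 0.0005 -0.0861; 0.0005 0.2627 -0.0305; -0.0861 -0.0305 0.8412]  S=[1.2375]  K=[0.5405; 0.0136; 0.0913]  nu=[0.8486]  x^+=[2.4676, -0.3995, -1.7582]  P^+=[0.3280 -0.0086 -0.1472; -0.0086 0.2624 -0.0321; -0.1472 -0.0321 0.8309]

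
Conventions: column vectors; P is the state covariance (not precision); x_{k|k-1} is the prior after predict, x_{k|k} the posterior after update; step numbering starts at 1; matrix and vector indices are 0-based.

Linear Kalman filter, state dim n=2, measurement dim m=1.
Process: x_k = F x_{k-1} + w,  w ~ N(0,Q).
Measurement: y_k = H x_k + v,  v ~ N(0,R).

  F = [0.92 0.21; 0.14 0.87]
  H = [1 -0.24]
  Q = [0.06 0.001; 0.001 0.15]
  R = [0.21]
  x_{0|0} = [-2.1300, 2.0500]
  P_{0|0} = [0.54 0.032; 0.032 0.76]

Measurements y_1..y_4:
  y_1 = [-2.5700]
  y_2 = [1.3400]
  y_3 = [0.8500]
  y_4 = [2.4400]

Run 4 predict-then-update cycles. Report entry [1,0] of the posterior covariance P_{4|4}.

step 1: x^-=[-1.5291, 1.4853]  P^-=[0.5629 0.2360; 0.2360 0.7436]  S=[0.7025]  K=[0.7207; 0.0818]  nu=[-0.6844]  x^+=[-2.0224, 1.4293]  P^+=[0.1980 0.1945; 0.1945 0.7389]
step 2: x^-=[-1.5604, 0.9604]  P^-=[0.3354 0.3229; 0.3229 0.7606]  S=[0.4342]  K=[0.5939; 0.3234]  nu=[3.1309]  x^+=[0.2991, 1.9727]  P^+=[0.1822 0.2395; 0.2395 0.7152]
step 3: x^-=[0.6894, 1.7582]  P^-=[0.3383 0.3539; 0.3539 0.7532]  S=[0.4218]  K=[0.6007; 0.4104]  nu=[0.5825]  x^+=[1.0393, 1.9972]  P^+=[0.1861 0.2499; 0.2499 0.6822]
step 4: x^-=[1.3756, 1.8831]  P^-=[0.3442 0.3570; 0.3570 0.7309]  S=[0.4249]  K=[0.6084; 0.4273]  nu=[1.5163]  x^+=[2.2981, 2.5310]  P^+=[0.1869 0.2465; 0.2465 0.6533]

P_post[1,0] = 0.2465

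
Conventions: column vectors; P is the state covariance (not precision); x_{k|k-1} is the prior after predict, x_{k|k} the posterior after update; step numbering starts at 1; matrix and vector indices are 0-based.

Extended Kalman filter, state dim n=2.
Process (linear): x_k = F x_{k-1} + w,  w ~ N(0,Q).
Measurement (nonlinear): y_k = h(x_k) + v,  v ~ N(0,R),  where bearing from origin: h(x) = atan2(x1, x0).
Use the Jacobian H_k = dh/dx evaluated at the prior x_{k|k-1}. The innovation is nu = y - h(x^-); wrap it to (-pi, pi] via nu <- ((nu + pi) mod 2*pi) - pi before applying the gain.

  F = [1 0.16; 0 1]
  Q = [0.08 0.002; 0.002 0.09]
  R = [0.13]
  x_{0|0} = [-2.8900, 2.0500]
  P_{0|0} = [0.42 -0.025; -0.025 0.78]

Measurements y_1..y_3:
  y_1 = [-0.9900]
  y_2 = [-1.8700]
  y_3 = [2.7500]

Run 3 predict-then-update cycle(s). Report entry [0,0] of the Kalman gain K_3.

step 1: x^-=[-2.5620, 2.0500]  P^-=[0.5120 0.1018; 0.1018 0.8700]  H_jac=[-0.1904 -0.2380]  S=[0.2071]  K=[-0.5878; -1.0935]  nu=[2.8264]  x^+=[-4.2234, -1.0407]  P^+=[0.4404 -0.0313; -0.0313 0.6224]
step 2: x^-=[-4.3899, -1.0407]  P^-=[0.5263 0.0703; 0.0703 0.7124]  H_jac=[0.0511 -0.2157]  S=[0.1630]  K=[0.0721; -0.9208]  nu=[1.0388]  x^+=[-4.3150, -1.9972]  P^+=[0.5255 0.0811; 0.0811 0.5742]
step 3: x^-=[-4.6346, -1.9972]  P^-=[0.6462 0.1750; 0.1750 0.6642]  H_jac=[0.0784 -0.1820]  S=[0.1510]  K=[0.1247; -0.7097]  nu=[-0.7985]  x^+=[-4.7342, -1.4305]  P^+=[0.6438 0.1884; 0.1884 0.5882]

K[0,0] = 0.1247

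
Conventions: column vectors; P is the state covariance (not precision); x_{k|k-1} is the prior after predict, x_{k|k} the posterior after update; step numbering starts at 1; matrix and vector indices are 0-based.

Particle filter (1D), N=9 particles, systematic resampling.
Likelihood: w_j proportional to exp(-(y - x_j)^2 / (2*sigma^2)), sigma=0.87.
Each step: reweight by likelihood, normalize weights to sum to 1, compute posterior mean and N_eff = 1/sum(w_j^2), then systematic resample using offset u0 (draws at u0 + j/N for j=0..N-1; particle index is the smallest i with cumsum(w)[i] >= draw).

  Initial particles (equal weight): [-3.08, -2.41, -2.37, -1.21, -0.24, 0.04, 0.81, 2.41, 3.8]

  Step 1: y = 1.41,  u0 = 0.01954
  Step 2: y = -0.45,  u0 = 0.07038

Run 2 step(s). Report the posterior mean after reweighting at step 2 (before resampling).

post_mean = 0.2427

step 1: w=[0.0000, 0.0000, 0.0000, 0.0060, 0.0923, 0.1614, 0.4395, 0.2880, 0.0128]  mean=1.0756  Neff=3.2170  idx=[4, 5, 5, 6, 6, 6, 6, 7, 7]
step 2: w=[0.2376, 0.2087, 0.2087, 0.0857, 0.0857, 0.0857, 0.0857, 0.0011, 0.0011]  mean=0.2427  Neff=5.7822  idx=[0, 0, 1, 1, 2, 2, 3, 5, 6]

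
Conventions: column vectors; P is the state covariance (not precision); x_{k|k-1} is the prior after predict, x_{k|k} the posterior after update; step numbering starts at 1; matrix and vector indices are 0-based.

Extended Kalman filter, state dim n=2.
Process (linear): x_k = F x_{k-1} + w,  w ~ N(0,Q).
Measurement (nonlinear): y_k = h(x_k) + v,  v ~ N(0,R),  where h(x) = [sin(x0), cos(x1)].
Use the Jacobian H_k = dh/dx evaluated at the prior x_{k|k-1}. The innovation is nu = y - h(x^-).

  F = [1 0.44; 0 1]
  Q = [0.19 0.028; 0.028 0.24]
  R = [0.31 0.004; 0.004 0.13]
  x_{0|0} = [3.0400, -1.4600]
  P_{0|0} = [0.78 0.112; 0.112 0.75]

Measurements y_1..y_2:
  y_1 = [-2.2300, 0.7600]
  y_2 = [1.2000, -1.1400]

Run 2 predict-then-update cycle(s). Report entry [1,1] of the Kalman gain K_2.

step 1: x^-=[2.3976, -1.4600]  P^-=[1.2138 0.4700; 0.4700 0.9900]  H_jac=[-0.7358 0.0000; 0.0000 0.9939]  S=[0.9671 -0.3397; -0.3397 1.1079]  K=[-0.8689 0.1552; -0.0511 0.8724]  nu=[-2.9072, 0.6494]  x^+=[5.0246, -0.7447]  P^+=[0.3653 0.0168; 0.0168 0.1139]
step 2: x^-=[4.6969, -0.7447]  P^-=[0.5921 0.0949; 0.0949 0.3539]  H_jac=[-0.0155 0.0000; 0.0000 0.6778]  S=[0.3101 0.0030; 0.0030 0.2926]  K=[-0.0317 0.2202; -0.0127 0.8200]  nu=[2.1999, -1.8753]  x^+=[4.2142, -2.3103]  P^+=[0.5776 0.0421; 0.0421 0.1572]

K[1,1] = 0.8200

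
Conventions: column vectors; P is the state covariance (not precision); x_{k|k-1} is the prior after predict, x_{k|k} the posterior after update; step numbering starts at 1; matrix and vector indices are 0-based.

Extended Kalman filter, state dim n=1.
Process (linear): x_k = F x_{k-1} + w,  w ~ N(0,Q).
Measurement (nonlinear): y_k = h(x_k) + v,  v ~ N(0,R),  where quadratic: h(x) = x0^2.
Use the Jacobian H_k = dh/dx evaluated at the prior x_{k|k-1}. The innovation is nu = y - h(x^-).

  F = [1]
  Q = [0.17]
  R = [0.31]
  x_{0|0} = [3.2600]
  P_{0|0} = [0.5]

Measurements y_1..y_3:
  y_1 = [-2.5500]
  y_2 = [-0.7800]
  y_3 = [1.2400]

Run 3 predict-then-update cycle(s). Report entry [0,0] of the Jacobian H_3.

step 1: x^-=[3.2600]  P^-=[0.6700]  H_jac=[6.5200]  S=[28.7920]  K=[0.1517]  nu=[-13.1776]  x^+=[1.2607]  P^+=[0.0072]
step 2: x^-=[1.2607]  P^-=[0.1772]  H_jac=[2.5213]  S=[1.4366]  K=[0.3110]  nu=[-2.3693]  x^+=[0.5237]  P^+=[0.0382]
step 3: x^-=[0.5237]  P^-=[0.2082]  H_jac=[1.0475]  S=[0.5385]  K=[0.4051]  nu=[0.9657]  x^+=[0.9149]  P^+=[0.1199]

H_jac[0,0] = 1.0475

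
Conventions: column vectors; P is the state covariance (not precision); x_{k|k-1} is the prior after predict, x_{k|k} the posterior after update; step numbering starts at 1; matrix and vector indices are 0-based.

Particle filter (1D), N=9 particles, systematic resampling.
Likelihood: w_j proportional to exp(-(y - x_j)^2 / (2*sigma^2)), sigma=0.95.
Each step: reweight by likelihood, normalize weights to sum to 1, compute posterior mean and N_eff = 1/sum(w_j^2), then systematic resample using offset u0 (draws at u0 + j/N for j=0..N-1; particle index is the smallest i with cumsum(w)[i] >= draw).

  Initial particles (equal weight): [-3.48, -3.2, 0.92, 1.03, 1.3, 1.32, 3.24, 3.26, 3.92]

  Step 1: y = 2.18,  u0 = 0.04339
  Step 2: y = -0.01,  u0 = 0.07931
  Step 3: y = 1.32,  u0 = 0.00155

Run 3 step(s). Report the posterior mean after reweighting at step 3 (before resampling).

post_mean = 1.1683

step 1: w=[0.0000, 0.0000, 0.1200, 0.1390, 0.1883, 0.1920, 0.1552, 0.1515, 0.0540]  mean=1.9604  Neff=6.4108  idx=[2, 3, 4, 4, 5, 5, 6, 7, 7]
step 2: w=[0.2293, 0.2034, 0.1431, 0.1431, 0.1390, 0.1390, 0.0011, 0.0010, 0.0010]  mean=1.1694  Neff=5.7612  idx=[0, 0, 1, 1, 2, 3, 4, 4, 5]
step 3: w=[0.1047, 0.1047, 0.1092, 0.1092, 0.1144, 0.1144, 0.1144, 0.1144, 0.1144]  mean=1.1683  Neff=8.9884  idx=[0, 1, 2, 3, 4, 5, 6, 7, 8]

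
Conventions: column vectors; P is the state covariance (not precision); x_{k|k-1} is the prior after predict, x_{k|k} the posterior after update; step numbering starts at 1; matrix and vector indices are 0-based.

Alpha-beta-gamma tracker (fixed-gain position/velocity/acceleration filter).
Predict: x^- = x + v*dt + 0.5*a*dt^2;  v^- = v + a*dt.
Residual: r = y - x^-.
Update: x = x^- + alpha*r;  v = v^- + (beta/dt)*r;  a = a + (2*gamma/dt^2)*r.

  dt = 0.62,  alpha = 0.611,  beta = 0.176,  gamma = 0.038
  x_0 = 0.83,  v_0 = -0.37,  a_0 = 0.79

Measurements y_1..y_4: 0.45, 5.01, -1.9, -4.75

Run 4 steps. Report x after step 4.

x_post = -2.4278

step 1: x_pred=0.7524  r=-0.3024  x^+=0.5676  v^+=0.0339  a^+=0.7302
step 2: x_pred=0.7290  r=4.2810  x^+=3.3447  v^+=1.7019  a^+=1.5766
step 3: x_pred=4.7029  r=-6.6029  x^+=0.6685  v^+=0.8050  a^+=0.2711
step 4: x_pred=1.2198  r=-5.9698  x^+=-2.4278  v^+=-0.7215  a^+=-0.9092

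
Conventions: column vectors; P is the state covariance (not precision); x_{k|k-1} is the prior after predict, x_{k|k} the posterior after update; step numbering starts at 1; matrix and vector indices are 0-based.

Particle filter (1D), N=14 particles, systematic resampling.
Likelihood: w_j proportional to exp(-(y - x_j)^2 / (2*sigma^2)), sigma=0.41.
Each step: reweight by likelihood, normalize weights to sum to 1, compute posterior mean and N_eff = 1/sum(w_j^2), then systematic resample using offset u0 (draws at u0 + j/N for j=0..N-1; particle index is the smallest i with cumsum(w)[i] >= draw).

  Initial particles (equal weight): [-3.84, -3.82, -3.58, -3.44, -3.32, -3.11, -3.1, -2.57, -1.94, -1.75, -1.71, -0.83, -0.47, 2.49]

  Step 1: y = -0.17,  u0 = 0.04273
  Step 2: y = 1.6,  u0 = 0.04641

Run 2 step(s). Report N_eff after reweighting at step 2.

step 1: w=[0.0000, 0.0000, 0.0000, 0.0000, 0.0000, 0.0000, 0.0000, 0.0000, 0.0001, 0.0006, 0.0008, 0.2631, 0.7354, 0.0000]  mean=-0.5666  Neff=1.6392  idx=[11, 11, 11, 11, 12, 12, 12, 12, 12, 12, 12, 12, 12, 12]
step 2: w=[0.0008, 0.0008, 0.0008, 0.0008, 0.0997, 0.0997, 0.0997, 0.0997, 0.0997, 0.0997, 0.0997, 0.0997, 0.0997, 0.0997]  mean=-0.4712  Neff=10.0645  idx=[4, 5, 5, 6, 7, 8, 8, 9, 10, 10, 11, 12, 13, 13]

N_eff = 10.0645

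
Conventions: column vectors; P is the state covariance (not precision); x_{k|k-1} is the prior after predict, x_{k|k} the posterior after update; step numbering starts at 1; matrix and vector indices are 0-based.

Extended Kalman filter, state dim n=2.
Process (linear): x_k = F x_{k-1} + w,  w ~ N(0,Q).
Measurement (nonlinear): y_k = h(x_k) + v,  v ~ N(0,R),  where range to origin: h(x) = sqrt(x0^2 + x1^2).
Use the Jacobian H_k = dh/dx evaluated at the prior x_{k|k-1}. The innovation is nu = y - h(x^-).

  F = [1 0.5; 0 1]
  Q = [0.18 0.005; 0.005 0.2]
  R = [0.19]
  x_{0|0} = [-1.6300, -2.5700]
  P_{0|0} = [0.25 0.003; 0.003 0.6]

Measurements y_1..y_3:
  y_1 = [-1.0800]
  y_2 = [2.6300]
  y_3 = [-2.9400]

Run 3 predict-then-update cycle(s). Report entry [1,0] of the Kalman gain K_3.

K[1,0] = 0.4731

step 1: x^-=[-2.9150, -2.5700]  P^-=[0.5830 0.3080; 0.3080 0.8000]  H_jac=[-0.7501 -0.6613]  S=[1.1735]  K=[-0.5462; -0.6477]  nu=[-4.9661]  x^+=[-0.2023, 0.6467]  P^+=[0.2329 -0.1072; -0.1072 0.3077]
step 2: x^-=[0.1210, 0.6467]  P^-=[0.3826 0.0516; 0.0516 0.5077]  H_jac=[0.1840 0.9829]  S=[0.7121]  K=[0.1701; 0.7141]  nu=[1.9721]  x^+=[0.4565, 2.0549]  P^+=[0.3620 -0.0349; -0.0349 0.1446]
step 3: x^-=[1.4840, 2.0549]  P^-=[0.5433 0.0424; 0.0424 0.3446]  H_jac=[0.5855 0.8107]  S=[0.6429]  K=[0.5482; 0.4731]  nu=[-5.4747]  x^+=[-1.5172, -0.5351]  P^+=[0.3501 -0.1243; -0.1243 0.2007]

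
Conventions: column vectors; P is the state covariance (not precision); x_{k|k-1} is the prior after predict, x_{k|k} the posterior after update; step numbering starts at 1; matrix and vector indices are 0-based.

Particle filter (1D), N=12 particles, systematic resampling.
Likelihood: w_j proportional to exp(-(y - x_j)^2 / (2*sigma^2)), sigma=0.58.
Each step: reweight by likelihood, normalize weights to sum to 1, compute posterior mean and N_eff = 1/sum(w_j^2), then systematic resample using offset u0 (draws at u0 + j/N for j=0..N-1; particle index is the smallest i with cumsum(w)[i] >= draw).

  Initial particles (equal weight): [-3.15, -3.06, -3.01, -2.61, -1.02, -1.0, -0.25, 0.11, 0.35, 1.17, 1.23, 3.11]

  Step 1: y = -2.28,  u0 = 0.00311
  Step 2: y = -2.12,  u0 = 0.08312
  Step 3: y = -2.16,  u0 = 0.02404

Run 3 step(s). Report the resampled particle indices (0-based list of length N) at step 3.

step 1: w=[0.1464, 0.1826, 0.2043, 0.3836, 0.0426, 0.0395, 0.0010, 0.0001, 0.0000, 0.0000, 0.0000, 0.0000]  mean=-2.7190  Neff=4.0486  idx=[0, 0, 1, 1, 2, 2, 2, 3, 3, 3, 3, 4]
step 2: w=[0.0427, 0.0427, 0.0556, 0.0556, 0.0637, 0.0637, 0.0637, 0.1446, 0.1446, 0.1446, 0.1446, 0.0342]  mean=-2.7281  Neff=9.3664  idx=[1, 3, 4, 6, 7, 7, 8, 8, 9, 10, 10, 11]
step 3: w=[0.0356, 0.0459, 0.0522, 0.0522, 0.1131, 0.1131, 0.1131, 0.1131, 0.1131, 0.1131, 0.1131, 0.0222]  mean=-2.6564  Neff=10.1104  idx=[0, 2, 4, 4, 5, 6, 6, 7, 8, 9, 9, 10]

resampled_idx = [0, 2, 4, 4, 5, 6, 6, 7, 8, 9, 9, 10]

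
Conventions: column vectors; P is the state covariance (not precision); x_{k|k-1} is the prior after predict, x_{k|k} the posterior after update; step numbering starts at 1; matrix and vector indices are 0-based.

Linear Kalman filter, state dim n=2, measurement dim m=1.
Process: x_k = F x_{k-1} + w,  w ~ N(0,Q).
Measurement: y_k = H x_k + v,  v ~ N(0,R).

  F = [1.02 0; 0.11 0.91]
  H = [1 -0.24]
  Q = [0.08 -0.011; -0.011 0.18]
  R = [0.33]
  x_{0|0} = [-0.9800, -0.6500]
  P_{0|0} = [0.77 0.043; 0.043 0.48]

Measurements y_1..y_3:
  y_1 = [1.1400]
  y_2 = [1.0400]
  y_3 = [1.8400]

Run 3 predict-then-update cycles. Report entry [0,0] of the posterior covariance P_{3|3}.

step 1: x^-=[-0.9996, -0.6993]  P^-=[0.8811 0.1153; 0.1153 0.5954]  S=[1.1901]  K=[0.7171; -0.0232]  nu=[1.9718]  x^+=[0.4144, -0.7450]  P^+=[0.2691 0.1351; 0.1351 0.5948]
step 2: x^-=[0.4227, -0.6324]  P^-=[0.3599 0.1446; 0.1446 0.7028]  S=[0.6610]  K=[0.4920; -0.0365]  nu=[0.4655]  x^+=[0.6518, -0.6493]  P^+=[0.1999 0.1564; 0.1564 0.7020]
step 3: x^-=[0.6648, -0.5192]  P^-=[0.2880 0.1566; 0.1566 0.7950]  S=[0.5886]  K=[0.4254; -0.0580]  nu=[1.0506]  x^+=[1.1117, -0.5802]  P^+=[0.1815 0.1712; 0.1712 0.7930]

P_post[0,0] = 0.1815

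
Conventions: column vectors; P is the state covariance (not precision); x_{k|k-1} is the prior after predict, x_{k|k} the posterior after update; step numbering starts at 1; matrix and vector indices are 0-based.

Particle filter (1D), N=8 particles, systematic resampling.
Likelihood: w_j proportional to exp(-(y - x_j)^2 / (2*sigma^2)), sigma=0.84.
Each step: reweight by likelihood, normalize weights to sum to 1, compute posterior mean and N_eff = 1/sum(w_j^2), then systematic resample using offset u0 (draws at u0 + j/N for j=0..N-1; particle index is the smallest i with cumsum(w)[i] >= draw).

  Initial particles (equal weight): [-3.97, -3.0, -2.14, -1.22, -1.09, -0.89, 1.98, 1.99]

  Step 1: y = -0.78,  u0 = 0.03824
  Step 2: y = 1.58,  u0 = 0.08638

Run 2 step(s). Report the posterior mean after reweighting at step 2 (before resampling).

step 1: w=[0.0002, 0.0098, 0.0868, 0.2806, 0.3007, 0.3191, 0.0015, 0.0014]  mean=-1.1644  Neff=3.5897  idx=[2, 3, 3, 4, 4, 4, 5, 5]
step 2: w=[0.0010, 0.0723, 0.0723, 0.1196, 0.1196, 0.1196, 0.2478, 0.2478]  mean=-1.0107  Neff=5.6759  idx=[2, 3, 4, 5, 6, 6, 7, 7]

post_mean = -1.0107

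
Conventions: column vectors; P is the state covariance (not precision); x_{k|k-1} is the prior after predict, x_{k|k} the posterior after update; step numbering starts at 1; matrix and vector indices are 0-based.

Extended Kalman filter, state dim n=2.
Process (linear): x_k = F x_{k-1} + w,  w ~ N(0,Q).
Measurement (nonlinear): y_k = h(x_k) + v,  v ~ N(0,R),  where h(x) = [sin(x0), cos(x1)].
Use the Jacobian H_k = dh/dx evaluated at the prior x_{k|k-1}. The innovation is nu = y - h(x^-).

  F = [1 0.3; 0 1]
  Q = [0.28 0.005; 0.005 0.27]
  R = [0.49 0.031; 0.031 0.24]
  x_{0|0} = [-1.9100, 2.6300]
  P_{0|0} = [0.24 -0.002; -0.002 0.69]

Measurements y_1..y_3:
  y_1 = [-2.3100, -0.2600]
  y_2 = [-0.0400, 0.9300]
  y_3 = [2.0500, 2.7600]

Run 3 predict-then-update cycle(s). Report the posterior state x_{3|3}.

step 1: x^-=[-1.1210, 2.6300]  P^-=[0.5809 0.2100; 0.2100 0.9600]  H_jac=[0.4348 0.0000; 0.0000 -0.4896]  S=[0.5998 -0.0137; -0.0137 0.4701]  K=[0.4164 -0.2066; 0.1295 -0.9960]  nu=[-1.4095, 0.6120]  x^+=[-1.8343, 1.8380]  P^+=[0.4545 0.0749; 0.0749 0.4801]
step 2: x^-=[-1.2829, 1.8380]  P^-=[0.8227 0.2239; 0.2239 0.7501]  H_jac=[0.2840 0.0000; 0.0000 -0.9645]  S=[0.5563 -0.0303; -0.0303 0.9378]  K=[0.4081 -0.2171; 0.0724 -0.7691]  nu=[0.9188, 1.1940]  x^+=[-1.1671, 0.9861]  P^+=[0.6804 0.0409; 0.0409 0.1891]
step 3: x^-=[-0.8713, 0.9861]  P^-=[1.0020 0.1026; 0.1026 0.4591]  H_jac=[0.6438 0.0000; 0.0000 -0.8339]  S=[0.9054 -0.0241; -0.0241 0.5592]  K=[0.7093 -0.1225; 0.0548 -0.6822]  nu=[2.8152, 2.2081]  x^+=[0.8551, -0.3658]  P^+=[0.5339 0.0089; 0.0089 0.1943]

x_post = [0.8551, -0.3658]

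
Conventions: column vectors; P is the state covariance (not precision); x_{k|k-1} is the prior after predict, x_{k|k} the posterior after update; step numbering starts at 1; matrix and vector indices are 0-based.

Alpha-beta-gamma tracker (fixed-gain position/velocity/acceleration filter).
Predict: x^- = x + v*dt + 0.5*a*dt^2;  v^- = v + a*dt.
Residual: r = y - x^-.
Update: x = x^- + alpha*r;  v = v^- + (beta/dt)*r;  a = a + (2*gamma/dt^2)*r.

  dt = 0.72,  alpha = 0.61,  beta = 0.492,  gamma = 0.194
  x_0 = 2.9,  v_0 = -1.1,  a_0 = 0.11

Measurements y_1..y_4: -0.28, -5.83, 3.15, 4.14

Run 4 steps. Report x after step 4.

step 1: x_pred=2.1365  r=-2.4165  x^+=0.6624  v^+=-2.6721  a^+=-1.6987
step 2: x_pred=-1.7018  r=-4.1282  x^+=-4.2200  v^+=-6.7161  a^+=-4.7885
step 3: x_pred=-10.2967  r=13.4467  x^+=-2.0942  v^+=-0.9752  a^+=5.2758
step 4: x_pred=-1.4289  r=5.5689  x^+=1.9681  v^+=6.6288  a^+=9.4439

x_post = 1.9681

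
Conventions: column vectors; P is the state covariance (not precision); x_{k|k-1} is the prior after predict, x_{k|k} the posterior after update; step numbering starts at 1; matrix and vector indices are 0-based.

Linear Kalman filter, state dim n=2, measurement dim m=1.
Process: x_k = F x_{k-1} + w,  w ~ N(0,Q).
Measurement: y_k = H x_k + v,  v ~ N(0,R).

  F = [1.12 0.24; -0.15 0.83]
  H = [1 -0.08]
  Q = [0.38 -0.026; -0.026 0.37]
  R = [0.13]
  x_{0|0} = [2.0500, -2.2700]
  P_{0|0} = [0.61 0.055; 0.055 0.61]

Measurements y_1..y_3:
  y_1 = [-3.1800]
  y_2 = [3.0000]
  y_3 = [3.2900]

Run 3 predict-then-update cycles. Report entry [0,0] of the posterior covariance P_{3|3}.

P_post[0,0] = 0.1165

step 1: x^-=[1.7512, -2.1916]  P^-=[1.2099 0.0422; 0.0422 0.7903]  S=[1.3382]  K=[0.9016; -0.0157]  nu=[-5.1065]  x^+=[-2.8528, -2.1113]  P^+=[0.1221 0.0612; 0.0612 0.7899]
step 2: x^-=[-3.7019, -1.3245]  P^-=[0.6115 0.1655; 0.1655 0.9017]  S=[0.7208]  K=[0.8300; 0.1295]  nu=[6.5959]  x^+=[1.7728, -0.4703]  P^+=[0.1149 0.0880; 0.0880 0.8896]
step 3: x^-=[1.8727, -0.6563]  P^-=[0.6227 0.2105; 0.2105 0.9635]  S=[0.7252]  K=[0.8355; 0.1840]  nu=[1.3648]  x^+=[3.0129, -0.4051]  P^+=[0.1165 0.0990; 0.0990 0.9390]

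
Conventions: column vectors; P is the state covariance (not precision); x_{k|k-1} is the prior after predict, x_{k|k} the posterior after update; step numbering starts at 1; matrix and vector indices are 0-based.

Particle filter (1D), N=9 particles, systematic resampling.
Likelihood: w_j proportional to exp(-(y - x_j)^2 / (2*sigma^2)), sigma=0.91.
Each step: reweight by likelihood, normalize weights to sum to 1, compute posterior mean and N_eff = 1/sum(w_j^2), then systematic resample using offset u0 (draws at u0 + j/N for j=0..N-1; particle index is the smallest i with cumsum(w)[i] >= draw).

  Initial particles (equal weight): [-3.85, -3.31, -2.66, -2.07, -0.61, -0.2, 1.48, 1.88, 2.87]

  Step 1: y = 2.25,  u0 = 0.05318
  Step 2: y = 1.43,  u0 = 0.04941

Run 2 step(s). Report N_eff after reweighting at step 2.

step 1: w=[0.0000, 0.0000, 0.0000, 0.0000, 0.0029, 0.0109, 0.2858, 0.3763, 0.3241]  mean=2.0566  Neff=3.0447  idx=[6, 6, 6, 7, 7, 7, 8, 8, 8]
step 2: w=[0.1534, 0.1534, 0.1534, 0.1360, 0.1360, 0.1360, 0.0439, 0.0439, 0.0439]  mean=1.8264  Neff=7.5829  idx=[0, 1, 1, 2, 3, 4, 4, 5, 7]

N_eff = 7.5829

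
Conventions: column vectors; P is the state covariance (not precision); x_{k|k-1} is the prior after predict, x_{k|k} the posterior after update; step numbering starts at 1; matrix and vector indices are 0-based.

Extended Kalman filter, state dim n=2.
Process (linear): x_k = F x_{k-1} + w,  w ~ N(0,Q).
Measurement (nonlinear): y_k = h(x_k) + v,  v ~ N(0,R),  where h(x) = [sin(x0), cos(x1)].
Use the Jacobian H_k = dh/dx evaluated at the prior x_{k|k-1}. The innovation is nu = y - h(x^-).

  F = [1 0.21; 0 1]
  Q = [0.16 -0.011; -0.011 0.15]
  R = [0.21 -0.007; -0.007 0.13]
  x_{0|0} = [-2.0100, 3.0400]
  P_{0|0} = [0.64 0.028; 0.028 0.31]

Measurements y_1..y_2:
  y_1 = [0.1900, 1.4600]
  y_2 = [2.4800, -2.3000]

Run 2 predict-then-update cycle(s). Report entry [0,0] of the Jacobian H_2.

step 1: x^-=[-1.3716, 3.0400]  P^-=[0.8254 0.0821; 0.0821 0.4600]  H_jac=[0.1979 0.0000; 0.0000 -0.1014]  S=[0.2423 -0.0086; -0.0086 0.1347]  K=[0.6734 -0.0186; 0.0548 -0.3427]  nu=[1.1702, 2.4548]  x^+=[-0.6292, 2.2628]  P^+=[0.7153 0.0703; 0.0703 0.4431]
step 2: x^-=[-0.1540, 2.2628]  P^-=[0.9244 0.1523; 0.1523 0.5931]  H_jac=[0.9882 0.0000; 0.0000 -0.7700]  S=[1.1126 -0.1229; -0.1229 0.4817]  K=[0.8171 -0.0350; 0.0314 -0.9402]  nu=[2.6334, -1.6619]  x^+=[2.0560, 3.9081]  P^+=[0.1739 0.0133; 0.0133 0.1590]

H_jac[0,0] = 0.9882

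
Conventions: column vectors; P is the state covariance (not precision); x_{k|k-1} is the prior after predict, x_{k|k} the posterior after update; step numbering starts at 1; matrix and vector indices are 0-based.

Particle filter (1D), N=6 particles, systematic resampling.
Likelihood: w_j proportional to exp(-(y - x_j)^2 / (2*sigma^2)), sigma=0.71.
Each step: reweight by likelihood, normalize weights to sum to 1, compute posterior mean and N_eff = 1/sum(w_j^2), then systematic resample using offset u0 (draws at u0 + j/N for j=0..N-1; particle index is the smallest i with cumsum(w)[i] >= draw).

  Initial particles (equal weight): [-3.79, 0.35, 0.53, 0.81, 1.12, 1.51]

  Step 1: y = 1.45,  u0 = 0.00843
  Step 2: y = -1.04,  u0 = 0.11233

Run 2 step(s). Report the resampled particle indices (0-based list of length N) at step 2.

step 1: w=[0.0000, 0.0914, 0.1312, 0.2023, 0.2726, 0.3026]  mean=1.0275  Neff=4.3045  idx=[1, 2, 3, 4, 4, 5]
step 2: w=[0.5099, 0.3006, 0.1163, 0.0339, 0.0339, 0.0055]  mean=0.5161  Neff=2.7308  idx=[0, 0, 0, 1, 1, 3]

resampled_idx = [0, 0, 0, 1, 1, 3]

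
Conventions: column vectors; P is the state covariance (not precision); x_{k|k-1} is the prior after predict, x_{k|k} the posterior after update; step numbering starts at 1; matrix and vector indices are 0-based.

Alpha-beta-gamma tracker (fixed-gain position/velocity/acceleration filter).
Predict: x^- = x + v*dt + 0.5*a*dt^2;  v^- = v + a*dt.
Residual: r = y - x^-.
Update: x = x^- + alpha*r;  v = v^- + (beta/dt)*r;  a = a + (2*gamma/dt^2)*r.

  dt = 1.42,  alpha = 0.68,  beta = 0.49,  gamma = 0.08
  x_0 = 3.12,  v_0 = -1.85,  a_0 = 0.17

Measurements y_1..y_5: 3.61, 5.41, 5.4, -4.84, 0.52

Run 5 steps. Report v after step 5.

step 1: x_pred=0.6644  r=2.9456  x^+=2.6674  v^+=-0.5922  a^+=0.4037
step 2: x_pred=2.2336  r=3.1764  x^+=4.3935  v^+=1.0772  a^+=0.6558
step 3: x_pred=6.5844  r=-1.1844  x^+=5.7790  v^+=1.5997  a^+=0.5618
step 4: x_pred=8.6170  r=-13.4570  x^+=-0.5337  v^+=-2.2461  a^+=-0.5060
step 5: x_pred=-4.2334  r=4.7534  x^+=-1.0011  v^+=-1.3244  a^+=-0.1288

v_post = -1.3244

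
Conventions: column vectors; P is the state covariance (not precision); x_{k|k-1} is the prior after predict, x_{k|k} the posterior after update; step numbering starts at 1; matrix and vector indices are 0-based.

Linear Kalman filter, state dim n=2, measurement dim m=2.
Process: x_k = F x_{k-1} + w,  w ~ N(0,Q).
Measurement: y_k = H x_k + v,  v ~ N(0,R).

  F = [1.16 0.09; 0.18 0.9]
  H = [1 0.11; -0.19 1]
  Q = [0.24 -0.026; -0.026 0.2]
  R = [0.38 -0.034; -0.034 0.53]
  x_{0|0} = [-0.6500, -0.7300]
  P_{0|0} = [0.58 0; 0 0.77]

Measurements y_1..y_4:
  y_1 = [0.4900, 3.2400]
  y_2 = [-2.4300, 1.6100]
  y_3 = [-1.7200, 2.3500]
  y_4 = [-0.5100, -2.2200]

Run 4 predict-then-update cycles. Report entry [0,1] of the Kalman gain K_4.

step 1: x^-=[-0.8197, -0.7740]  P^-=[1.0267 0.1575; 0.1575 0.8425]  S=[1.4515 0.0178; 0.0178 1.3497]  K=[0.7197 -0.0373; 0.1650 0.5999]  nu=[1.3948, 3.8583]  x^+=[0.0401, 1.7705]  P^+=[0.2739 0.0078; 0.0078 0.3138]
step 2: x^-=[0.2059, 1.6007]  P^-=[0.6127 0.0649; 0.0649 0.4656]  S=[1.0126 -0.0357; -0.0357 0.9930]  K=[0.6111 -0.0300; 0.1309 0.4611]  nu=[-2.8120, 0.0484]  x^+=[-1.5139, 1.2550]  P^+=[0.2324 0.0075; 0.0075 0.2414]
step 3: x^-=[-1.6432, 0.8570]  P^-=[0.5562 0.0500; 0.0500 0.4055]  S=[0.9522 -0.0461; -0.0461 0.9365]  K=[0.5885 -0.0305; 0.1201 0.4287]  nu=[-0.1711, 1.1808]  x^+=[-1.7798, 1.3427]  P^+=[0.2240 0.0064; 0.0064 0.2243]
step 4: x^-=[-1.9438, 0.8880]  P^-=[0.5445 0.0457; 0.0457 0.3911]  S=[0.9393 -0.0497; -0.0497 0.9233]  K=[0.5834 -0.0311; 0.1167 0.4204]  nu=[1.3361, -3.4773]  x^+=[-1.0560, -0.4179]  P^+=[0.2221 0.0059; 0.0059 0.2200]

K[0,1] = -0.0311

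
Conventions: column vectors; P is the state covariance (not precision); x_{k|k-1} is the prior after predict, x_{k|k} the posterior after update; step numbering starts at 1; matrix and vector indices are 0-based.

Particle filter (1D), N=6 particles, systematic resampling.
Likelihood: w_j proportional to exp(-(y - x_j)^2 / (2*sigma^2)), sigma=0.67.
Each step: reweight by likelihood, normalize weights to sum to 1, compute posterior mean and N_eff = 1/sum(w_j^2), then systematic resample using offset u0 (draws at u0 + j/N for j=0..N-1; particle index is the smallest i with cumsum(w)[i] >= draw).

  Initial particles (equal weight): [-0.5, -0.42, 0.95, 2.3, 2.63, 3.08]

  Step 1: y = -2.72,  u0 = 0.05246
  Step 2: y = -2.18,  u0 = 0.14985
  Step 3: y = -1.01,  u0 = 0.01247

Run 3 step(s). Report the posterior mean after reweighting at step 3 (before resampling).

step 1: w=[0.5993, 0.4006, 0.0000, 0.0000, 0.0000, 0.0000]  mean=-0.4679  Neff=1.9242  idx=[0, 0, 0, 0, 1, 1]
step 2: w=[0.1827, 0.1827, 0.1827, 0.1827, 0.1345, 0.1345]  mean=-0.4785  Neff=5.8903  idx=[0, 1, 2, 3, 4, 5]
step 3: w=[0.1720, 0.1720, 0.1720, 0.1720, 0.1560, 0.1560]  mean=-0.4750  Neff=5.9876  idx=[0, 1, 2, 2, 3, 5]

post_mean = -0.4750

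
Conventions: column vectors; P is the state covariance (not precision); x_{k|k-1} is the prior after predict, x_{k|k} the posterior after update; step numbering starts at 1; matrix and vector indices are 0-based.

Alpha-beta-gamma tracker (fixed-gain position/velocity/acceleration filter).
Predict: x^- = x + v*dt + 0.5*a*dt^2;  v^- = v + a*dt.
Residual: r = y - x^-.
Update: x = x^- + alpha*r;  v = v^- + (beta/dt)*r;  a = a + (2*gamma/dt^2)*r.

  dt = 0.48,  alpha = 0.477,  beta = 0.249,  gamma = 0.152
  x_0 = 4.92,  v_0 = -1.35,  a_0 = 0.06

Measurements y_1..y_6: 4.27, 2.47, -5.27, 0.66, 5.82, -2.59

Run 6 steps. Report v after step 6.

v_post = 3.0027

step 1: x_pred=4.2789  r=-0.0089  x^+=4.2747  v^+=-1.3258  a^+=0.0482
step 2: x_pred=3.6438  r=-1.1738  x^+=3.0839  v^+=-1.9116  a^+=-1.5006
step 3: x_pred=1.9935  r=-7.2635  x^+=-1.4712  v^+=-6.3998  a^+=-11.0843
step 4: x_pred=-5.8200  r=6.4800  x^+=-2.7290  v^+=-8.3588  a^+=-2.5343
step 5: x_pred=-7.0332  r=12.8532  x^+=-0.9022  v^+=-2.9076  a^+=14.4248
step 6: x_pred=-0.6361  r=-1.9539  x^+=-1.5681  v^+=3.0027  a^+=11.8468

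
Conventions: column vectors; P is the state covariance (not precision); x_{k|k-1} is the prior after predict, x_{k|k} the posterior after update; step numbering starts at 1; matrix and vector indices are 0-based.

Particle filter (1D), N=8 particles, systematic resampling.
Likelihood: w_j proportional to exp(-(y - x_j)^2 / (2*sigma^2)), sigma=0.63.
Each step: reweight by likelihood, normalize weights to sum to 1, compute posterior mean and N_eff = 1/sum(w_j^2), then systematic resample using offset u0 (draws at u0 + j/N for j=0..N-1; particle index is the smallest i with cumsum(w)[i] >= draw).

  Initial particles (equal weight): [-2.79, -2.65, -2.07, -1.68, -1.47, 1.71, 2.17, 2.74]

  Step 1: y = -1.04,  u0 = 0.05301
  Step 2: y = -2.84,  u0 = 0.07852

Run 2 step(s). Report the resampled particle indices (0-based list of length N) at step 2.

step 1: w=[0.0123, 0.0223, 0.1536, 0.3488, 0.4629, 0.0000, 0.0000, 0.0000]  mean=-1.6779  Neff=2.7761  idx=[2, 2, 3, 3, 4, 4, 4, 4]
step 2: w=[0.2802, 0.2802, 0.1086, 0.1086, 0.0556, 0.0556, 0.0556, 0.0556]  mean=-1.8519  Neff=5.1812  idx=[0, 0, 1, 1, 2, 3, 4, 7]

resampled_idx = [0, 0, 1, 1, 2, 3, 4, 7]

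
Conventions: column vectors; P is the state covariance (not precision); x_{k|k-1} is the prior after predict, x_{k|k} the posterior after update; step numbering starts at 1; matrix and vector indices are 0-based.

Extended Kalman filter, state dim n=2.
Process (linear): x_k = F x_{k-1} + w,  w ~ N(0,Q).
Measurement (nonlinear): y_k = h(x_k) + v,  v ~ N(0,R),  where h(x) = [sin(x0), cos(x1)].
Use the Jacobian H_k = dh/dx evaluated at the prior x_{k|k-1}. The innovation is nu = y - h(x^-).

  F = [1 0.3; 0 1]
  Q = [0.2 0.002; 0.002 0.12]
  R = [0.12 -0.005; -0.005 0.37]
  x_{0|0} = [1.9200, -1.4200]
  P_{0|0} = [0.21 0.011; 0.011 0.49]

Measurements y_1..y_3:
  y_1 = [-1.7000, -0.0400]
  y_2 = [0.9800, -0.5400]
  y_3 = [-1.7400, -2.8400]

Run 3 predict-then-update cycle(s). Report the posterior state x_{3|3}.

x_post = [-1.2953, -3.1366]

step 1: x^-=[1.4940, -1.4200]  P^-=[0.4607 0.1600; 0.1600 0.6100]  H_jac=[0.0767 0.0000; 0.0000 0.9887]  S=[0.1227 0.0071; 0.0071 0.9662]  K=[0.2786 0.1617; 0.0638 0.6237]  nu=[-2.6971, -0.1902]  x^+=[0.7118, -1.7106]  P^+=[0.4253 0.0591; 0.0591 0.2331]
step 2: x^-=[0.1986, -1.7106]  P^-=[0.6817 0.1310; 0.1310 0.3531]  H_jac=[0.9803 0.0000; 0.0000 0.9902]  S=[0.7752 0.1222; 0.1222 0.7162]  K=[0.8566 0.0350; 0.0912 0.4726]  nu=[0.7827, -0.4006]  x^+=[0.8551, -1.8286]  P^+=[0.1047 0.0088; 0.0088 0.1761]
step 3: x^-=[0.3065, -1.8286]  P^-=[0.3258 0.0636; 0.0636 0.2961]  H_jac=[0.9534 0.0000; 0.0000 0.9670]  S=[0.4161 0.0536; 0.0536 0.6469]  K=[0.7421 0.0335; 0.0896 0.4352]  nu=[-2.0417, -2.5851]  x^+=[-1.2953, -3.1366]  P^+=[0.0932 0.0090; 0.0090 0.1661]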